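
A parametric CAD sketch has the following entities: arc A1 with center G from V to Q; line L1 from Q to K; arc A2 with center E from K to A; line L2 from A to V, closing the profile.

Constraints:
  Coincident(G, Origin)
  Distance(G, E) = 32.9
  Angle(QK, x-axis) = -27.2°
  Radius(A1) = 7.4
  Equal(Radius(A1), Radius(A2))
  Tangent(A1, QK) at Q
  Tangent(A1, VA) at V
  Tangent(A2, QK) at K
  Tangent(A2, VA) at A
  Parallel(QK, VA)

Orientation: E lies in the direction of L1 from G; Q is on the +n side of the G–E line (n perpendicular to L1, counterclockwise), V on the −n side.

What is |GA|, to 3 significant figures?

33.7

Tangency of A1 to both parallel lines with radius 7.4 puts Q and V at G ± 7.4·n: Q = (3.38, 6.58), V = (-3.38, -6.58). Equal radii place K and A the same way about E: K = E + 7.4·n = (32.6, -8.46), A = E − 7.4·n = (25.9, -21.6). Then |GA| = |A − G| = 33.7.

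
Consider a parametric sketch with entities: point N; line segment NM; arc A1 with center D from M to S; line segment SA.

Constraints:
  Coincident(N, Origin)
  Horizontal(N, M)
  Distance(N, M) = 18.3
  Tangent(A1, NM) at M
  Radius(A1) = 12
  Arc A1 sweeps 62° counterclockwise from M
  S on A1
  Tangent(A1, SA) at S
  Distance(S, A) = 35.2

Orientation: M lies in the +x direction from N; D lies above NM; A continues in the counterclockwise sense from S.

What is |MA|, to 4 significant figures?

46.24

N is at the origin; NM is horizontal with |NM| = 18.3 and M on the +x side, so M = (18.30, 0.000). The tangent condition forces DM to be normal to NM, so D = M + (0, 12) = (18.30, 12.00). On A1, M sits at bearing -90° from D; a 62° counterclockwise sweep puts S at bearing -28°, so S = D + 12.0·(cos -28°, sin -28°) = (28.90, 6.366). The tangent condition forces DS to be normal to SA, so SA runs along (−sin -28°, cos -28°); with |SA| = 35.2, A = (45.42, 37.45). Then |MA| = |A − M| = 46.24.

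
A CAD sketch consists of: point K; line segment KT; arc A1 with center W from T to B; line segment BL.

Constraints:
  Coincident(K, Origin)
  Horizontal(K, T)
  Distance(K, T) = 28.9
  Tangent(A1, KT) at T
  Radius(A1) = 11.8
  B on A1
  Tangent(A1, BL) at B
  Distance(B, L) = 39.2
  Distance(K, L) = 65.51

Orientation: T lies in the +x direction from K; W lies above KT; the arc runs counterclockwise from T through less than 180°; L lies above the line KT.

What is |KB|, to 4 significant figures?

42.32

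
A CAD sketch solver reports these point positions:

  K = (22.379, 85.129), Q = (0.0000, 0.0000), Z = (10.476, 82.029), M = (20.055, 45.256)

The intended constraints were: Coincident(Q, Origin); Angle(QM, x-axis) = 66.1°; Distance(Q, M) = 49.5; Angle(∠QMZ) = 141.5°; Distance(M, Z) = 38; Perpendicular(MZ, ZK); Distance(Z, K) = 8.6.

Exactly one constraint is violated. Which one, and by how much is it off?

Distance(Z, K) = 8.6 — off by 3.70.

Q = (0.00, 0.00) ✓; QM at 66.10° ✓; |QM| = 49.50 ✓; ∠QMZ = 141.5° ✓; |MZ| = 38.00 ✓; ∠(MZ, ZK) = 90.00° ✓; |ZK| = 12.30 ✗.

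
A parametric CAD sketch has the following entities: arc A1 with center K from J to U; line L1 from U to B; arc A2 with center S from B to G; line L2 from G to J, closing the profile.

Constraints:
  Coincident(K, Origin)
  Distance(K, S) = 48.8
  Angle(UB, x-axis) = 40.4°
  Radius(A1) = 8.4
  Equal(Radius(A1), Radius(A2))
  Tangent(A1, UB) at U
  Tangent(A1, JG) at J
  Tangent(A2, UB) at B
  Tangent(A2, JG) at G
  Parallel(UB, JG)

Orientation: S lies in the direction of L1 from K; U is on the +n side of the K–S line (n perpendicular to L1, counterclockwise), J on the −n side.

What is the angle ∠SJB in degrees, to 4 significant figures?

9.230°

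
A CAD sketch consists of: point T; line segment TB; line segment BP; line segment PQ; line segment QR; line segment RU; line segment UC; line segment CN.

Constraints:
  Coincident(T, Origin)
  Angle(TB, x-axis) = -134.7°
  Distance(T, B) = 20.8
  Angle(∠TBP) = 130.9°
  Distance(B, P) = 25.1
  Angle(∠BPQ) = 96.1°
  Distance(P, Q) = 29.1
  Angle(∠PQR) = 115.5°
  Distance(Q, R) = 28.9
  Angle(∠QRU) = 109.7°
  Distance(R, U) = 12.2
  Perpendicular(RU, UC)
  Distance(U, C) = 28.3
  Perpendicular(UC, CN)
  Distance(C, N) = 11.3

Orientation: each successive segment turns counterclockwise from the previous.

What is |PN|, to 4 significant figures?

21.90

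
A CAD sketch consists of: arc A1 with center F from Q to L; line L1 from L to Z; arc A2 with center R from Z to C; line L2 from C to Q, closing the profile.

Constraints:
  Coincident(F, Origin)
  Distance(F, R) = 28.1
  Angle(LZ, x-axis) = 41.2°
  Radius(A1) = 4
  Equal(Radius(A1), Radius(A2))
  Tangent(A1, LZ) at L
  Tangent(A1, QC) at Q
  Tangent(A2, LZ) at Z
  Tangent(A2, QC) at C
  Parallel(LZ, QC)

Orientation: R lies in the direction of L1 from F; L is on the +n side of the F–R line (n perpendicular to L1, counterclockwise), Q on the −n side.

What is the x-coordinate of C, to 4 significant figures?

23.78

The slot axis is L1's direction at 41.2°, so u = (cos 41.2°, sin 41.2°) = (0.7524, 0.6587) and n = (−sin 41.2°, cos 41.2°) = (-0.6587, 0.7524). F is at the origin and R lies 28.1 along u from F, so R = 28.1·u = (21.14, 18.51). Tangency of A1 to both parallel lines with radius 4.0 puts L and Q at F ± 4.0·n: L = (-2.635, 3.010), Q = (2.635, -3.010). Equal radii place Z and C the same way about R: Z = R + 4.0·n = (18.51, 21.52), C = R − 4.0·n = (23.78, 15.50). So C.x = 23.78.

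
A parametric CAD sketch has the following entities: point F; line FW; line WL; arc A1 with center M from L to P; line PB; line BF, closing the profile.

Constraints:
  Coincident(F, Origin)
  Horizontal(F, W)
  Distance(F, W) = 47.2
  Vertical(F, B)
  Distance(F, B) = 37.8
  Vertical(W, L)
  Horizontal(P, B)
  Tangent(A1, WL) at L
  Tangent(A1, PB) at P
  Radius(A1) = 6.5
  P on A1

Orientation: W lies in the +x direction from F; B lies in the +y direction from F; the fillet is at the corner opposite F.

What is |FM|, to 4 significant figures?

51.34

F and B share the same x with |FB| = 37.8 and B on the +y side, so B = (0.000, 37.80). The virtual corner opposite F is at (47.20, 37.80). A1 meets WL tangentially, so ML is at right angles to WL and A1 meets PB tangentially, so MP is at right angles to PB, with radius 6.5, so the center M sits 6.5 in from both sides at M = (40.70, 31.30). Then |FM| = |M − F| = 51.34.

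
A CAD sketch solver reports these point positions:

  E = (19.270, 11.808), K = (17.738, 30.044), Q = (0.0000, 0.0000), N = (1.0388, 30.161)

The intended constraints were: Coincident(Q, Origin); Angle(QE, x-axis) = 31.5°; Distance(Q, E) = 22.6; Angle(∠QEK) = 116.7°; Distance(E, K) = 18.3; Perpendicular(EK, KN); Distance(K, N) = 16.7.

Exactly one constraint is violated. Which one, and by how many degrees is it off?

Perpendicular(EK, KN) — off by 5.20°.

Q = (0.00, 0.00) ✓; QE at 31.50° ✓; |QE| = 22.60 ✓; ∠QEK = 116.7° ✓; |EK| = 18.30 ✓; ∠(EK, KN) = 84.80° ✗; |KN| = 16.70 ✓.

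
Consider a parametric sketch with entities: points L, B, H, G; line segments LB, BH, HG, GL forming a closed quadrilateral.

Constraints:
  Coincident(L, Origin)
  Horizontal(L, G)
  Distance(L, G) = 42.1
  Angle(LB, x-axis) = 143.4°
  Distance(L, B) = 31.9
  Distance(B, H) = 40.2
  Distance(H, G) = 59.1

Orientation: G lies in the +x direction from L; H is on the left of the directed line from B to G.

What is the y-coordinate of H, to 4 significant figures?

45.62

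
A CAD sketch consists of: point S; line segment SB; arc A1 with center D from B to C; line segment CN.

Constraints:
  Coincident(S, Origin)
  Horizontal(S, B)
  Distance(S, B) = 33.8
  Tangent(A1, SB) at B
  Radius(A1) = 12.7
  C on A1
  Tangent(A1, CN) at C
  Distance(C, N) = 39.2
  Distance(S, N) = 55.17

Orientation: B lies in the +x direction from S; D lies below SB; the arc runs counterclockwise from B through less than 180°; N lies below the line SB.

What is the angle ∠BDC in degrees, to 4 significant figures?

88.17°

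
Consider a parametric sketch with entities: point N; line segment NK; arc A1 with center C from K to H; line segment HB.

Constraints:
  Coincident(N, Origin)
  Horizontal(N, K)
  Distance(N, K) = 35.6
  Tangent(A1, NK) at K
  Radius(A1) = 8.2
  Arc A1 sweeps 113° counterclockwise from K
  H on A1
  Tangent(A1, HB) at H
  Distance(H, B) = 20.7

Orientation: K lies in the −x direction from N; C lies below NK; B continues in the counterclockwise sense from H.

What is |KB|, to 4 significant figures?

30.46

N is at the origin; NK is horizontal with |NK| = 35.6 and K on the −x side, so K = (-35.60, 0.000). Tangency of A1 to NK means the radius CK is perpendicular to NK, so C = K + (0, -8.2) = (-35.60, -8.200). On A1, K sits at bearing 90° from C; a 113° counterclockwise sweep puts H at bearing 203°, so H = C + 8.2·(cos 203°, sin 203°) = (-43.15, -11.40). The tangent condition forces CH to be normal to HB, so HB runs along (−sin 203°, cos 203°); with |HB| = 20.7, B = (-35.06, -30.46). Then |KB| = |B − K| = 30.46.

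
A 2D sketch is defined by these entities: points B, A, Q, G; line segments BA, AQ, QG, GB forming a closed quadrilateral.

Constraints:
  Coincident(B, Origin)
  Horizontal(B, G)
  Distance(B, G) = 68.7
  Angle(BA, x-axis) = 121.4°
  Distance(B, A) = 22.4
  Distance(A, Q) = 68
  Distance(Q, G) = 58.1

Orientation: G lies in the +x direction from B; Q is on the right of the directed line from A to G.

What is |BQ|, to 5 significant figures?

45.607

B is at the origin; B and G share the same y with |BG| = 68.7 and G in +x, so G = (68.7, 0). BA runs at 121.4° with |BA| = 22.4, so A = (-11.671, 19.120). Q is determined by |AQ| = 68.0 and |QG| = 58.1 together: it lies at the intersection of circle(A, 68.0) and circle(G, 58.1). With |AG| = 82.614, the foot of the radical line on AG is 48.862 from A and the perpendicular offset is √(68.0² − 48.862²) = 47.291. Taking the right-of-AG solution: Q = (24.920, -38.196).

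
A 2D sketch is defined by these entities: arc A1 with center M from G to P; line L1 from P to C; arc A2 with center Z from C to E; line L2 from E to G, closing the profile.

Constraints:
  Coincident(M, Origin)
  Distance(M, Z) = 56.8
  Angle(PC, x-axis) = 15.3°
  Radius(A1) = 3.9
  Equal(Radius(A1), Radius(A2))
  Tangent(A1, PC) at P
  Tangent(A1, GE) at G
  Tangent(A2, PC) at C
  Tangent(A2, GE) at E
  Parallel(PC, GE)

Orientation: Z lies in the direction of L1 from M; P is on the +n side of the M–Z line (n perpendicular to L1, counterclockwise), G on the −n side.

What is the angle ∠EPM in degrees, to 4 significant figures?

82.18°

Tangency of A1 to both parallel lines with radius 3.9 puts P and G at M ± 3.9·n: P = (-1.029, 3.762), G = (1.029, -3.762). Equal radii place C and E the same way about Z: C = Z + 3.9·n = (53.76, 18.75), E = Z − 3.9·n = (55.82, 11.23). Then cos ∠EPM = PE·PM / (|PE||PM|), giving 82.18°.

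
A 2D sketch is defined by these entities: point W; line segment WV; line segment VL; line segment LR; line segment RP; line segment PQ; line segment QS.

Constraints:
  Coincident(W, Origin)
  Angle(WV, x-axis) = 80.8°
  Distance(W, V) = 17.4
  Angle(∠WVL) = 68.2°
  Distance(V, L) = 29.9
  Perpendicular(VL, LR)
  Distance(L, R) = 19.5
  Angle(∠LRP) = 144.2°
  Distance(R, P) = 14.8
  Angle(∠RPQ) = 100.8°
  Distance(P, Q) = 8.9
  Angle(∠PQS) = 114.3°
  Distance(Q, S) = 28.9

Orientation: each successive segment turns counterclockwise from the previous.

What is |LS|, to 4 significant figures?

16.41

∠RPQ = 100.8° gives PQ at 37.60° from the x-axis; with |PQ| = 8.9, Q = (-4.025, -12.77). ∠PQS = 114.3° gives QS at 103.3° from the x-axis; with |QS| = 28.9, S = (-10.67, 15.35). Then |LS| = |S − L| = 16.41.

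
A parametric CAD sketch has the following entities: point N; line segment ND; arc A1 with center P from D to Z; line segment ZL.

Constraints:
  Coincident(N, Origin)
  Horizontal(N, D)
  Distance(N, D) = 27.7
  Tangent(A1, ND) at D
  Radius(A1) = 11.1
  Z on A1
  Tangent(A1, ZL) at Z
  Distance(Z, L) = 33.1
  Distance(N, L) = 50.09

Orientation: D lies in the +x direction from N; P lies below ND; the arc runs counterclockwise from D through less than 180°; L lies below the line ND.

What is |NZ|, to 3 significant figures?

20.9

N is at the origin; ND is horizontal with |ND| = 27.7 and D on the +x side, so D = (27.7, 0.00). Since A1 is tangent to ND there, PD ⟂ ND, so P = D + (0, -11.1) = (27.7, -11.1). Since PZ ⟂ ZL (tangency), |PL| = √(11.1² + 33.1²) = 34.9 regardless of where Z sits on A1. So L lies on both circle(N, 50.09) and circle(P, 34.9); the below-ND intersection is L = (21.2, -45.4). Z is the foot of the tangent from L: Z = (16.7, -12.6).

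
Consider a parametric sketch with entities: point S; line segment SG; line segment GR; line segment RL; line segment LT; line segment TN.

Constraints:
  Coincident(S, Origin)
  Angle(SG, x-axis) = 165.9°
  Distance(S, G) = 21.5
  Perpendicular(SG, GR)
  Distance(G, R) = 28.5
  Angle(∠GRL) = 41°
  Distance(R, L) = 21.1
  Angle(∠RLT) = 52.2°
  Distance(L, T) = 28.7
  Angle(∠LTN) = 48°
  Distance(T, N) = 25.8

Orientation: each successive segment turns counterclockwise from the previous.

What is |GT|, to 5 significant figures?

18.434

∠GRL = 41.0° gives RL at 34.900° from the x-axis; with |RL| = 21.1, L = (-10.490, -10.331). ∠RLT = 52.2° gives LT at 162.70° from the x-axis; with |LT| = 28.7, T = (-37.892, -1.7967). Then |GT| = |T − G| = 18.434.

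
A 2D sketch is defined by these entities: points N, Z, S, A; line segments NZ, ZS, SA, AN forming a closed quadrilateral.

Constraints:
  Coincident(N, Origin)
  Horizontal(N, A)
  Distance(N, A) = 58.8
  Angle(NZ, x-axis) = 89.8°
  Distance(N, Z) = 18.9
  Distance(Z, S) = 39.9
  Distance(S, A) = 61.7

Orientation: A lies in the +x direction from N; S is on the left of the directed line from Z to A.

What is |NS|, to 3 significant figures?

56.2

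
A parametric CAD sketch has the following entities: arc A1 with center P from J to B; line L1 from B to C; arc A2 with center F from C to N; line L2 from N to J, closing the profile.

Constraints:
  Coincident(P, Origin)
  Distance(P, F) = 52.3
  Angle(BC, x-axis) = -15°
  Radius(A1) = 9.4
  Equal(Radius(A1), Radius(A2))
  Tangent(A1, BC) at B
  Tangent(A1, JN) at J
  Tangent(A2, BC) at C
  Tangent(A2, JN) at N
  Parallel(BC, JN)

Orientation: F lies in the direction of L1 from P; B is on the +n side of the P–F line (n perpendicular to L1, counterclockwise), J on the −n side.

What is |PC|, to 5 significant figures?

53.138

Tangency of A1 to both parallel lines with radius 9.4 puts B and J at P ± 9.4·n: B = (2.4329, 9.0797), J = (-2.4329, -9.0797). Equal radii place C and N the same way about F: C = F + 9.4·n = (52.951, -4.4565), N = F − 9.4·n = (48.085, -22.616). Then |PC| = |C − P| = 53.138.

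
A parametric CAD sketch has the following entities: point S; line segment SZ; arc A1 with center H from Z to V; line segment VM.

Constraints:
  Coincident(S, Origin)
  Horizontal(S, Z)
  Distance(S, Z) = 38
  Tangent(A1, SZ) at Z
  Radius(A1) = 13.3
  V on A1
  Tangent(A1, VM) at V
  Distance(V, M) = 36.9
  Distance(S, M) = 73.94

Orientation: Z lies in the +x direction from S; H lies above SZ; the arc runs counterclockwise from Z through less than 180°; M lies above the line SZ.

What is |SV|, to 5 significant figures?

52.449

Checks: |HV| = 13.30 ✓; ∠(HV, VM) = 90.00° ✓; |VM| = 36.90 ✓; |SM| = 73.94 ✓.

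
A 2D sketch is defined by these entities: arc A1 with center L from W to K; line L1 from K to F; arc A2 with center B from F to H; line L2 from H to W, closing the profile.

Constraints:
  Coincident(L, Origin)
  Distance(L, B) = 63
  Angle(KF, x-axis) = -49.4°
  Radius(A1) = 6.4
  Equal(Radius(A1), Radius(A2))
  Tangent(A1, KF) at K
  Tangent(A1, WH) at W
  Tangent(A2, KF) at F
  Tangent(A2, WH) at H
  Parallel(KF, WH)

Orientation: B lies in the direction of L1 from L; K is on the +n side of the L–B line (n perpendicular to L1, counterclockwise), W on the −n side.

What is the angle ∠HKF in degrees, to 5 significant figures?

11.485°

The slot axis is L1's direction at -49.4°, so u = (cos -49.4°, sin -49.4°) = (0.65077, -0.75927) and n = (−sin -49.4°, cos -49.4°) = (0.75927, 0.65077). L is at the origin and B lies 63.0 along u from L, so B = 63.0·u = (40.999, -47.834). Tangency of A1 to both parallel lines with radius 6.4 puts K and W at L ± 6.4·n: K = (4.8593, 4.1650), W = (-4.8593, -4.1650). Equal radii place F and H the same way about B: F = B + 6.4·n = (45.858, -43.669), H = B − 6.4·n = (36.139, -51.999). Then cos ∠HKF = KH·KF / (|KH||KF|), giving 11.485°.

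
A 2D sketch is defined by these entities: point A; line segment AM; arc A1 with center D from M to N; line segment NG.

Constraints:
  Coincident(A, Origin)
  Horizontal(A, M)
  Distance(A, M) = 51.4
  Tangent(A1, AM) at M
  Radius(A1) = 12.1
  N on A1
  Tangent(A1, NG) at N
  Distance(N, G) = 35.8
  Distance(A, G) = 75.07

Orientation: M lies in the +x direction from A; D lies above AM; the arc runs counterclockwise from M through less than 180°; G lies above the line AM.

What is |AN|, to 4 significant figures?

64.90

A is at the origin; AM is horizontal with |AM| = 51.4 and M on the +x side, so M = (51.40, 0.000). The tangent condition forces DM to be normal to AM, so D = M + (0, 12.1) = (51.40, 12.10). Since DN ⟂ NG (tangency), |DG| = √(12.1² + 35.8²) = 37.79 regardless of where N sits on A1. So G lies on both circle(A, 75.07) and circle(D, 37.79); the above-AM intersection is G = (56.39, 49.56). N is the foot of the tangent from G: N = (63.27, 14.43).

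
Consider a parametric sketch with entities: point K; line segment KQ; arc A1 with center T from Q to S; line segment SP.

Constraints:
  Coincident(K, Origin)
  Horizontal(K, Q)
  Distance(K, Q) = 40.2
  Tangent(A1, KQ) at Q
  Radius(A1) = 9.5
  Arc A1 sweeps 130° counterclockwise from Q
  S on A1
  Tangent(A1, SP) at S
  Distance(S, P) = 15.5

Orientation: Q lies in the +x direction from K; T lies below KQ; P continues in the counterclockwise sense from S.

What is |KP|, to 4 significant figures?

50.93

K is at the origin; KQ is horizontal with |KQ| = 40.2 and Q on the +x side, so Q = (40.20, 0.000). Since A1 is tangent to KQ there, TQ ⟂ KQ, so T = Q + (0, -9.5) = (40.20, -9.500). On A1, Q sits at bearing 90° from T; a 130° counterclockwise sweep puts S at bearing 220°, so S = T + 9.5·(cos 220°, sin 220°) = (32.92, -15.61). Since A1 is tangent to SP there, TS ⟂ SP, so SP runs along (−sin 220°, cos 220°); with |SP| = 15.5, P = (42.89, -27.48). Then |KP| = |P − K| = 50.93.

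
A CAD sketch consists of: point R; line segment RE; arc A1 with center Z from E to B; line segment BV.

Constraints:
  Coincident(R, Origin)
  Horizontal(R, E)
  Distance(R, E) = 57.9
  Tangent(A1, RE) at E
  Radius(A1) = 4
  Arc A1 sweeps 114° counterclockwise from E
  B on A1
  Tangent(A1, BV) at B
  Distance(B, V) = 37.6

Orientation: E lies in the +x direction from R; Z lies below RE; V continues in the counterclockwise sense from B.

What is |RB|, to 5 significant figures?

54.537

The tangent condition forces ZE to be normal to RE, so Z = E + (0, -4) = (57.900, -4.0000). On A1, E sits at bearing 90° from Z; a 114° counterclockwise sweep puts B at bearing 204°, so B = Z + 4.0·(cos 204°, sin 204°) = (54.246, -5.6269). Then |RB| = |B − R| = 54.537.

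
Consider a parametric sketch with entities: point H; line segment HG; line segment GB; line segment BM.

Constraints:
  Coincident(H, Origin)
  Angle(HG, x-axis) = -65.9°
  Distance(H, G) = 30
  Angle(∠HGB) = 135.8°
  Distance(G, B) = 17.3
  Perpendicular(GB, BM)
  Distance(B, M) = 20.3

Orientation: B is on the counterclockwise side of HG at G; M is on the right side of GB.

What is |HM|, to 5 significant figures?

56.610

H is at the origin; HG runs at -65.9° with length 30.0, so G = 30.0·(cos -65.9°, sin -65.9°) = (12.250, -27.385). ∠HGB = 135.8°, so GB runs at -65.9° + (180° − 135.8°) = -21.700° from the x-axis; with |GB| = 17.3, B = G + 17.3·(cos -21.700°, sin -21.700°) = (28.324, -33.782). GB is perpendicular to BM; with |BM| = 20.3 on the right of GB, M = B + 20.3·(-0.36975, -0.92913) = (20.818, -52.643). Then |HM| = |M − H| = 56.610.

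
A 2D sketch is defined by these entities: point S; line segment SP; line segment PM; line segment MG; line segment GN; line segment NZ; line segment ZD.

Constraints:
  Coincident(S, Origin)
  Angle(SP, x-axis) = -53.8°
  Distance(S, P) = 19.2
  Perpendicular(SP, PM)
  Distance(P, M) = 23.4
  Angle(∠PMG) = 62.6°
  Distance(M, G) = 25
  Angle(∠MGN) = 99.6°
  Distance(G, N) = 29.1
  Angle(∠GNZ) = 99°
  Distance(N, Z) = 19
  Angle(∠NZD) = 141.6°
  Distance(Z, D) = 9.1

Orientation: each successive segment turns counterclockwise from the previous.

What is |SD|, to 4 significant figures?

31.48

S is at the origin; SP runs at -53.8° with length 19.2, so P = (11.34, -15.49). The perpendicularity gives PM at right angles to SP, so PM runs at 36.20°; with |PM| = 23.4, M = (30.22, -1.673). ∠PMG = 62.6° gives MG at 153.6° from the x-axis; with |MG| = 25.0, G = (7.830, 9.442). ∠MGN = 99.6° gives GN at -126.0° from the x-axis; with |GN| = 29.1, N = (-9.275, -14.10). ∠GNZ = 99.0° gives NZ at -45.00° from the x-axis; with |NZ| = 19.0, Z = (4.160, -27.54). ∠NZD = 141.6° gives ZD at -6.600° from the x-axis; with |ZD| = 9.1, D = (13.20, -28.58). Then |SD| = |D − S| = 31.48.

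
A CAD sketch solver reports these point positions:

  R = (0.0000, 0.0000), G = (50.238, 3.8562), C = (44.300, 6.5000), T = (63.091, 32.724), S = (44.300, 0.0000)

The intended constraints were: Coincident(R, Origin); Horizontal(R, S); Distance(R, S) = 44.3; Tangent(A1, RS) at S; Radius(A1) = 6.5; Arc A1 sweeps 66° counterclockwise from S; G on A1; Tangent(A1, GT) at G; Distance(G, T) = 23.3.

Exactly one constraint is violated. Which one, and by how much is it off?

Distance(G, T) = 23.3 — off by 8.30.

R = (0.00, 0.00) ✓; R.y = 0.00, S.y = 0.00 ✓; |RS| = 44.30 ✓; ∠(CS, SR) = 90.00° ✓; |CS| = 6.500 ✓; bearing(C→G) − bearing(C→S) = 66.00° ✓; |CG| = 6.500 ✓; ∠(CG, GT) = 90.00° ✓; |GT| = 31.60 ✗.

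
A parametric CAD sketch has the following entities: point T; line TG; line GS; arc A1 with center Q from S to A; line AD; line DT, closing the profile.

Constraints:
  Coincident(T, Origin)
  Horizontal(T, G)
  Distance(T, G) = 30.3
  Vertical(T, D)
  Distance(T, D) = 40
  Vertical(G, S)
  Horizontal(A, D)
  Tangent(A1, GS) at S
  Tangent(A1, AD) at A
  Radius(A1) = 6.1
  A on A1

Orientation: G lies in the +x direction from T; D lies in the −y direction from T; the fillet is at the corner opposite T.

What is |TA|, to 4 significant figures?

46.75

T is at the origin; TG is horizontal with |TG| = 30.3 and G on the +x side, so G = (30.30, 0.000). T and D share the same x with |TD| = 40.0 and D on the −y side, so D = (0.000, -40.00). The virtual corner opposite T is at (30.30, -40.00). Tangency of A1 to GS means the radius QS is perpendicular to GS and the tangent condition forces QA to be normal to AD, with radius 6.1, so the center Q sits 6.1 in from both sides at Q = (24.20, -33.90). That places the tangent points at S = (30.30, -33.90) on GS and A = (24.20, -40.00) on AD. Then |TA| = |A − T| = 46.75.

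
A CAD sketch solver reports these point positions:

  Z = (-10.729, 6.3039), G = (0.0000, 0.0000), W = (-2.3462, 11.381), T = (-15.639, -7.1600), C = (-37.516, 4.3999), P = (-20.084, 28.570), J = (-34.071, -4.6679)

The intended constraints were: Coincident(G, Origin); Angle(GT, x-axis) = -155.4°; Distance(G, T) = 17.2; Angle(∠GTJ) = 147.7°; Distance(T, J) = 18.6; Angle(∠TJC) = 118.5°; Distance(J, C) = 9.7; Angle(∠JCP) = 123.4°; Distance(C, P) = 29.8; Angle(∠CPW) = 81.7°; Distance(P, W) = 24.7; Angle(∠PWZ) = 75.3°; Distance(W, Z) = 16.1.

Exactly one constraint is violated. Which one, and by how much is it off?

Distance(W, Z) = 16.1 — off by 6.30.

G = (0.00, 0.00) ✓; GT at -155.4° ✓; |GT| = 17.20 ✓; ∠GTJ = 147.7° ✓; |TJ| = 18.60 ✓; ∠TJC = 118.5° ✓; |JC| = 9.700 ✓; ∠JCP = 123.4° ✓; |CP| = 29.80 ✓; ∠CPW = 81.70° ✓; |PW| = 24.70 ✓; ∠PWZ = 75.30° ✓; |WZ| = 9.800 ✗.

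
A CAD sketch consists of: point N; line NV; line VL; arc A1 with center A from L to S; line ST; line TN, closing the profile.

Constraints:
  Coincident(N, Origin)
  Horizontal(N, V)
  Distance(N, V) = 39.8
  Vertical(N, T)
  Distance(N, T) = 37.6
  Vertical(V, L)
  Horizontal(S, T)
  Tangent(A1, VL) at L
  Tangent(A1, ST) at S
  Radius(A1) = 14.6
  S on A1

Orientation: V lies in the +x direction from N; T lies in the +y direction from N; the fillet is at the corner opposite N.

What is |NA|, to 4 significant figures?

34.12

N is at the origin; NV is horizontal with |NV| = 39.8 and V on the +x side, so V = (39.80, 0.000). NT is vertical with |NT| = 37.6 and T on the +y side, so T = (0.000, 37.60). The virtual corner opposite N is at (39.80, 37.60). Tangency of A1 to VL means the radius AL is perpendicular to VL and the tangent condition forces AS to be normal to ST, with radius 14.6, so the center A sits 14.6 in from both sides at A = (25.20, 23.00). Then |NA| = |A − N| = 34.12.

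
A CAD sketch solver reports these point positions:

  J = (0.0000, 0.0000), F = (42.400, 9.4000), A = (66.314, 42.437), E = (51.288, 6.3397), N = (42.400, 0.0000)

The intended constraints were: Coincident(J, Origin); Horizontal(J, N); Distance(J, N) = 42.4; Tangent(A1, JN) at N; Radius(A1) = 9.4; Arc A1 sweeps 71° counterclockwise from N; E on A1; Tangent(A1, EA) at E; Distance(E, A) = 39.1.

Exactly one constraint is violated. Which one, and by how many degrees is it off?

Tangent(A1, EA) at E — off by 3.60°.

J = (0.00, 0.00) ✓; J.y = 0.00, N.y = 0.00 ✓; |JN| = 42.40 ✓; ∠(FN, NJ) = 90.00° ✓; |FN| = 9.400 ✓; bearing(F→E) − bearing(F→N) = 71.00° ✓; |FE| = 9.400 ✓; ∠(FE, EA) = 93.60° ✗; |EA| = 39.10 ✓.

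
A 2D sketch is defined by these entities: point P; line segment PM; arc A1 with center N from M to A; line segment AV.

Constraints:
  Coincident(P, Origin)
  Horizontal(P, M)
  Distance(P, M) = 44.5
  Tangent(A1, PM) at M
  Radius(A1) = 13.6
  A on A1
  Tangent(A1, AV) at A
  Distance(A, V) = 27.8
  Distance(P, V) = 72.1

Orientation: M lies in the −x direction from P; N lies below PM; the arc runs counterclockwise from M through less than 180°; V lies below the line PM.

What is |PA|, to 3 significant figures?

59.5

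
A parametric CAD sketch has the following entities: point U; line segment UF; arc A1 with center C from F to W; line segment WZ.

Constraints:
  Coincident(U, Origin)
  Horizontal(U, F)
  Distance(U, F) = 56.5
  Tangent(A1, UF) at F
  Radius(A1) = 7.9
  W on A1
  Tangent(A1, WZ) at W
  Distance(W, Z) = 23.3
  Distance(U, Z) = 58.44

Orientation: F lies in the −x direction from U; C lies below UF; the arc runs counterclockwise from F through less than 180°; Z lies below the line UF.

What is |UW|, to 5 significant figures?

64.141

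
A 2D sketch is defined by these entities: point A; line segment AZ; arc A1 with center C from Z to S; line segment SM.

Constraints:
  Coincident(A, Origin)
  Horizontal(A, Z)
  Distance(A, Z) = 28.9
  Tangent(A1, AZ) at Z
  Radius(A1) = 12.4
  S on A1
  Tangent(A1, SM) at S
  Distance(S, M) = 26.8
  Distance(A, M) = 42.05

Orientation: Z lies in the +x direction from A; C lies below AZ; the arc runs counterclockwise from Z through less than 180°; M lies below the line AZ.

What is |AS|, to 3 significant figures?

20.5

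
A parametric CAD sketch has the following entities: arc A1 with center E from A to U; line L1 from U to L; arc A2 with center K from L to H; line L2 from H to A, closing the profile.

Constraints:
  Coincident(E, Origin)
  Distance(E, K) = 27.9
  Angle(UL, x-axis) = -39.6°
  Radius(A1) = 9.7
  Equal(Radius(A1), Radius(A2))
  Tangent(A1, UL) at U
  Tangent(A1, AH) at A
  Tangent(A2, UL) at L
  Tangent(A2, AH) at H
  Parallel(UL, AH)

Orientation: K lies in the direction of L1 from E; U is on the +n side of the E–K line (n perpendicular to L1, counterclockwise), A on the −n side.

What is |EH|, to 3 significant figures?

29.5

The slot axis is L1's direction at -39.6°, so u = (cos -39.6°, sin -39.6°) = (0.771, -0.637) and n = (−sin -39.6°, cos -39.6°) = (0.637, 0.771). E is at the origin and K lies 27.9 along u from E, so K = 27.9·u = (21.5, -17.8). Tangency of A1 to both parallel lines with radius 9.7 puts U and A at E ± 9.7·n: U = (6.18, 7.47), A = (-6.18, -7.47). Equal radii place L and H the same way about K: L = K + 9.7·n = (27.7, -10.3), H = K − 9.7·n = (15.3, -25.3). Then |EH| = |H − E| = 29.5.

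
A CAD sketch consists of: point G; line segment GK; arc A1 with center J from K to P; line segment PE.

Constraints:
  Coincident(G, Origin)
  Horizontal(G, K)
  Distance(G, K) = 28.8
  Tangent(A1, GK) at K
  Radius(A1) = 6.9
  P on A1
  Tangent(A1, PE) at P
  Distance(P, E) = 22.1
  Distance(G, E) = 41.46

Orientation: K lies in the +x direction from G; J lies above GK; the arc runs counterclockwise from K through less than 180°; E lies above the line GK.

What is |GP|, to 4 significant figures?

36.50

G is at the origin; G and K share the same y with |GK| = 28.8 and K on the +x side, so K = (28.80, 0.000). The tangent condition forces JK to be normal to GK, so J = K + (0, 6.9) = (28.80, 6.900). Since JP ⟂ PE (tangency), |JE| = √(6.9² + 22.1²) = 23.15 regardless of where P sits on A1. So E lies on both circle(G, 41.46) and circle(J, 23.15); the above-GK intersection is E = (28.56, 30.05). P is the foot of the tangent from E: P = (35.37, 9.024).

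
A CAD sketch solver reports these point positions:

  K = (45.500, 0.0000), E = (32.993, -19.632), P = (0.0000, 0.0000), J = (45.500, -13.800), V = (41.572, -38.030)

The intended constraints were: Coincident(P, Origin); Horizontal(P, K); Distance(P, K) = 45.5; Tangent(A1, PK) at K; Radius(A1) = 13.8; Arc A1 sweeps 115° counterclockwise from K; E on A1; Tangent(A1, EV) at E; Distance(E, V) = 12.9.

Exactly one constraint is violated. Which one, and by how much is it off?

Distance(E, V) = 12.9 — off by 7.40.

P = (0.00, 0.00) ✓; P.y = 0.00, K.y = 0.00 ✓; |PK| = 45.50 ✓; ∠(JK, KP) = 90.00° ✓; |JK| = 13.80 ✓; bearing(J→E) − bearing(J→K) = 115.0° ✓; |JE| = 13.80 ✓; ∠(JE, EV) = 90.00° ✓; |EV| = 20.30 ✗.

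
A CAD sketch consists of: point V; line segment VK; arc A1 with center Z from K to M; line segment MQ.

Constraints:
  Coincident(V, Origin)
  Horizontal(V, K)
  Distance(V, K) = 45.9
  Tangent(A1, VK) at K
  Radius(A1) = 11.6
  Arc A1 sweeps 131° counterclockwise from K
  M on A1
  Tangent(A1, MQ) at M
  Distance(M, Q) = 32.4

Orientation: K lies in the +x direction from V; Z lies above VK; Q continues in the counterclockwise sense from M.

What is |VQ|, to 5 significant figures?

54.972

V is at the origin; VK is horizontal with |VK| = 45.9 and K on the +x side, so K = (45.900, 0.0000). The tangent condition forces ZK to be normal to VK, so Z = K + (0, 11.6) = (45.900, 11.600). On A1, K sits at bearing -90° from Z; a 131° counterclockwise sweep puts M at bearing 41°, so M = Z + 11.6·(cos 41°, sin 41°) = (54.655, 19.210). The tangent condition forces ZM to be normal to MQ, so MQ runs along (−sin 41°, cos 41°); with |MQ| = 32.4, Q = (33.398, 43.663). Then |VQ| = |Q − V| = 54.972.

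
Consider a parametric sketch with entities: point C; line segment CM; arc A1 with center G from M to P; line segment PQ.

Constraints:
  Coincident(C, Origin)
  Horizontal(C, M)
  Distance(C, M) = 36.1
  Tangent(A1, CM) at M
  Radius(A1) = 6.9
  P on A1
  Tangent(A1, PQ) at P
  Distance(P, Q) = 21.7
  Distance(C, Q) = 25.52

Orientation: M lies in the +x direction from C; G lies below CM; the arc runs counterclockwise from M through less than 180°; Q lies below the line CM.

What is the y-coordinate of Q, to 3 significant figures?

-19.1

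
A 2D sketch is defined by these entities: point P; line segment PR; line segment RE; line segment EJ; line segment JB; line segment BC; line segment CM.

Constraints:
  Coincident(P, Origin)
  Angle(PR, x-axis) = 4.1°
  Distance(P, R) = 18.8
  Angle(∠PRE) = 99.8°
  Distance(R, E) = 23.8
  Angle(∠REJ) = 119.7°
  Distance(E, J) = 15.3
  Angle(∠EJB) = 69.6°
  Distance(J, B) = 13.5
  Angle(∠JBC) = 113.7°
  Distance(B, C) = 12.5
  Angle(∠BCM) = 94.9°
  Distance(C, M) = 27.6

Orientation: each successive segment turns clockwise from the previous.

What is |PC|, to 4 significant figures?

19.80

∠EJB = 69.6° gives JB at 113.2° from the x-axis; with |JB| = 13.5, B = (8.071, -19.90). ∠JBC = 113.7° gives BC at 46.90° from the x-axis; with |BC| = 12.5, C = (16.61, -10.77). Then |PC| = |C − P| = 19.80.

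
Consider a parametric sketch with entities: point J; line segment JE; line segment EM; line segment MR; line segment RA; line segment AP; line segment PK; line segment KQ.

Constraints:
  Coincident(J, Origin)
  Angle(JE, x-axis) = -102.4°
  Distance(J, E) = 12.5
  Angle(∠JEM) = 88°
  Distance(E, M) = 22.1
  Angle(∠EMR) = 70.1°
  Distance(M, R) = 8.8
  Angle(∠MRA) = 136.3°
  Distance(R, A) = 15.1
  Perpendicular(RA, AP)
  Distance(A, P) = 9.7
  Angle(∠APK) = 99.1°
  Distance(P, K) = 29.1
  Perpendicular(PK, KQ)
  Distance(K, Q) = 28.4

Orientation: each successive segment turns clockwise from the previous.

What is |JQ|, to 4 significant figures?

41.01

∠APK = 99.1° gives PK at -158.9° from the x-axis; with |PK| = 29.1, K = (-29.49, -16.27). PK is perpendicular to KQ, so KQ runs at 111.1°; with |KQ| = 28.4, Q = (-39.72, 10.23). Then |JQ| = |Q − J| = 41.01.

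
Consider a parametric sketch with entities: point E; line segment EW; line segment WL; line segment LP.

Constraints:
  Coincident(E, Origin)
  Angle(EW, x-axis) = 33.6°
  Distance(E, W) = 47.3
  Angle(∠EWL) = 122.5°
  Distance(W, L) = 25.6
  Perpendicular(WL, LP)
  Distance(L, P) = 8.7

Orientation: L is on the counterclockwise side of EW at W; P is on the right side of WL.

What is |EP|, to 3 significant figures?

70.5

E is at the origin; EW runs at 33.6° with length 47.3, so W = 47.3·(cos 33.6°, sin 33.6°) = (39.4, 26.2). ∠EWL = 122.5°, so WL runs at 33.6° + (180° − 122.5°) = 91.1° from the x-axis; with |WL| = 25.6, L = W + 25.6·(cos 91.1°, sin 91.1°) = (38.9, 51.8). WL is perpendicular to LP; with |LP| = 8.7 on the right of WL, P = L + 8.7·(1.00, 0.0192) = (47.6, 51.9). Then |EP| = |P − E| = 70.5.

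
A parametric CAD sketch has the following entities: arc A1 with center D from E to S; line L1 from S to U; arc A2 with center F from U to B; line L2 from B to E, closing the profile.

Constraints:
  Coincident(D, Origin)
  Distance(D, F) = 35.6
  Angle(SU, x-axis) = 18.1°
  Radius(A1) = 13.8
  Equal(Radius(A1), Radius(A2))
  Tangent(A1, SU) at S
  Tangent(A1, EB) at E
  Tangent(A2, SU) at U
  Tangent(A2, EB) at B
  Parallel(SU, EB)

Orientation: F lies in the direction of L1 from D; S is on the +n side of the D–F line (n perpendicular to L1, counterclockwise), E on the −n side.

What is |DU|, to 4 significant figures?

38.18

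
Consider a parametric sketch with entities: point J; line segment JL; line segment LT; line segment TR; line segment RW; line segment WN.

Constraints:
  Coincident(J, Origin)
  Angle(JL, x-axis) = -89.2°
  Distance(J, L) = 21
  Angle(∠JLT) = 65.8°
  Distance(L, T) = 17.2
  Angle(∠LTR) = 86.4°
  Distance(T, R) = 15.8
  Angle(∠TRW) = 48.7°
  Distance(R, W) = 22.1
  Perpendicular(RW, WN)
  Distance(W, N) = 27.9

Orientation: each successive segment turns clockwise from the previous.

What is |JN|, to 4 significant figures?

40.46

∠TRW = 48.7° gives RW at -68.30° from the x-axis; with |RW| = 22.1, W = (-0.1477, -20.62). RW is perpendicular to WN, so WN runs at -158.3°; with |WN| = 27.9, N = (-26.07, -30.94). Then |JN| = |N − J| = 40.46.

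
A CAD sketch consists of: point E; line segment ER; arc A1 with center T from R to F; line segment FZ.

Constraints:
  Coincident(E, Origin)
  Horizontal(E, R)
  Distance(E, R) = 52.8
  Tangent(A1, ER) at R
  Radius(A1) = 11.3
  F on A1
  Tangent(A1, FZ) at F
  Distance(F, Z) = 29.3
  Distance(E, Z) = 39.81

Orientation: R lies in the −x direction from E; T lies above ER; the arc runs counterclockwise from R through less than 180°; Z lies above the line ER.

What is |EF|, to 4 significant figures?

43.72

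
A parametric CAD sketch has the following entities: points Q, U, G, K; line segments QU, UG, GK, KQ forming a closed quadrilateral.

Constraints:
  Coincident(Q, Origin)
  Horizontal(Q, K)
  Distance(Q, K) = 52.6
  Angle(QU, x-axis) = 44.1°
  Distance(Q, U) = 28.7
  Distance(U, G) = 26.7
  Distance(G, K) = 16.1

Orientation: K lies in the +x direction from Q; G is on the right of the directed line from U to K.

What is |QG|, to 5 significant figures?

36.592

Checks: |UG| = 26.70 ✓; |GK| = 16.10 ✓.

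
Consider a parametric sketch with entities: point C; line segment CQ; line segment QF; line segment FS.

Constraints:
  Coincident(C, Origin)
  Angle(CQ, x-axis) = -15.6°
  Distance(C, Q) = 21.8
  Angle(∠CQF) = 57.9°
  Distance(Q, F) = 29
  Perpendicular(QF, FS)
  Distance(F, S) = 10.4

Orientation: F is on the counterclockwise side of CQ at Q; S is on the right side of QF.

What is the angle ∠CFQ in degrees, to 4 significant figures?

46.68°

C is at the origin; CQ runs at -15.6° with length 21.8, so Q = 21.8·(cos -15.6°, sin -15.6°) = (21.00, -5.862). ∠CQF = 57.9°, so QF runs at -15.6° + (180° − 57.9°) = 106.5° from the x-axis; with |QF| = 29.0, F = Q + 29.0·(cos 106.5°, sin 106.5°) = (12.76, 21.94). Then cos ∠CFQ = FC·FQ / (|FC||FQ|), giving 46.68°.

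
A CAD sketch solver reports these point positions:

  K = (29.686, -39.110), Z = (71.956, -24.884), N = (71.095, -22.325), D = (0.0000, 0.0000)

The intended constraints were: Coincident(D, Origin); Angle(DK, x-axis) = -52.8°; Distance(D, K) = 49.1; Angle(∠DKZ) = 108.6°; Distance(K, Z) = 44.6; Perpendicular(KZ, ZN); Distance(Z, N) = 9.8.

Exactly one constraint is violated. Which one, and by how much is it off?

Distance(Z, N) = 9.8 — off by 7.10.

D = (0.00, 0.00) ✓; DK at -52.80° ✓; |DK| = 49.10 ✓; ∠DKZ = 108.6° ✓; |KZ| = 44.60 ✓; ∠(KZ, ZN) = 90.00° ✓; |ZN| = 2.700 ✗.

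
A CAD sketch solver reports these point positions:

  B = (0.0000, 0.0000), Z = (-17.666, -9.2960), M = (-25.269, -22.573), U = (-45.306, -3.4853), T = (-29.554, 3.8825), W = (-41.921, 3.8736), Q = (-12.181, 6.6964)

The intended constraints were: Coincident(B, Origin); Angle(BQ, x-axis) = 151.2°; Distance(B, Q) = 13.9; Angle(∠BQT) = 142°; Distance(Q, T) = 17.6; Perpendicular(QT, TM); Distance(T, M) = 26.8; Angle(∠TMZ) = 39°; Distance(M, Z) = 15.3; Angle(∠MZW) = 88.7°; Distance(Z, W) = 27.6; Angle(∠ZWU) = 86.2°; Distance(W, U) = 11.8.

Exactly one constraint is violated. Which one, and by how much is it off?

Distance(W, U) = 11.8 — off by 3.70.

B = (0.00, 0.00) ✓; BQ at 151.2° ✓; |BQ| = 13.90 ✓; ∠BQT = 142.0° ✓; |QT| = 17.60 ✓; ∠(QT, TM) = 90.00° ✓; |TM| = 26.80 ✓; ∠TMZ = 39.00° ✓; |MZ| = 15.30 ✓; ∠MZW = 88.70° ✓; |ZW| = 27.60 ✓; ∠ZWU = 86.20° ✓; |WU| = 8.100 ✗.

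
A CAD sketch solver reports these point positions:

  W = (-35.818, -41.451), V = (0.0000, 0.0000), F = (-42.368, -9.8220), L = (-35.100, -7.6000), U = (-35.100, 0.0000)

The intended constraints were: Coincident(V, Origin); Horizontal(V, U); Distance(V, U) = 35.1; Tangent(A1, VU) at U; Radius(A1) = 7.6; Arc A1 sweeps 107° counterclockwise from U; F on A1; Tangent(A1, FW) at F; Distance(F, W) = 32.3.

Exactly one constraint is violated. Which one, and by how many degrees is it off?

Tangent(A1, FW) at F — off by 5.30°.

V = (0.00, 0.00) ✓; V.y = 0.00, U.y = 0.00 ✓; |VU| = 35.10 ✓; ∠(LU, UV) = 90.00° ✓; |LU| = 7.600 ✓; bearing(L→F) − bearing(L→U) = 107.0° ✓; |LF| = 7.600 ✓; ∠(LF, FW) = 95.30° ✗; |FW| = 32.30 ✓.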